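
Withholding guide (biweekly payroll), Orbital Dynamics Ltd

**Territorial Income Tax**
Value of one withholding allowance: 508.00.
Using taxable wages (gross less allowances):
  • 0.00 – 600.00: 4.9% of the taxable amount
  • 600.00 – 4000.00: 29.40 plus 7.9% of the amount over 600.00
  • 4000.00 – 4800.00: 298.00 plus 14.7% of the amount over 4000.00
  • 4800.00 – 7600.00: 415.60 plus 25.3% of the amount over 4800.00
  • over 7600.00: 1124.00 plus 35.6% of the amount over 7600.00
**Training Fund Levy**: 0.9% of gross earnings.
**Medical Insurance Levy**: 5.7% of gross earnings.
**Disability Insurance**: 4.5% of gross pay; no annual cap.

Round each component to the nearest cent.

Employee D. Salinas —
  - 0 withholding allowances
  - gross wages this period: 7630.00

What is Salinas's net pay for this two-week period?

5648.39

Territorial Income Tax: taxable = 7630.00
  1124.00 + 35.6% × (7630.00 − 7600.00) = 1124.00 + 35.6% × 30.00 = 1134.68
Training Fund Levy: 0.9% × 7630.00 = 68.67
Medical Insurance Levy: 5.7% × 7630.00 = 434.91
Disability Insurance: 4.5% × 7630.00 = 343.35
Total withheld: 1134.68 + 68.67 + 434.91 + 343.35 = 1981.61
Net pay: 7630.00 − 1981.61 = 5648.39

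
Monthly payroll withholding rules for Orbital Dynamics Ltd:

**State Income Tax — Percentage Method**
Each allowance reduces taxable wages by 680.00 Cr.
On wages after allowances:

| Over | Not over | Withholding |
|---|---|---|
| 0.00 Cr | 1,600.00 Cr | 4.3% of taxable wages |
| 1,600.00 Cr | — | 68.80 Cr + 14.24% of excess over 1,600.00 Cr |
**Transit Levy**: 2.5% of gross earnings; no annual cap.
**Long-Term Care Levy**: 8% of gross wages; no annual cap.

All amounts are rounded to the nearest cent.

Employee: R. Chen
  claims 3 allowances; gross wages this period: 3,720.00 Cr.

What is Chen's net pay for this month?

State Income Tax: taxable = 3,720.00 Cr − 3×680.00 Cr = 1,680.00 Cr
  68.80 Cr + 14.24% × (1,680.00 Cr − 1,600.00 Cr) = 68.80 Cr + 14.24% × 80.00 Cr = 80.19 Cr
Transit Levy: 2.5% × 3,720.00 Cr = 93.00 Cr
Long-Term Care Levy: 8% × 3,720.00 Cr = 297.60 Cr
Total withheld: 80.19 Cr + 93.00 Cr + 297.60 Cr = 470.79 Cr
Net pay: 3,720.00 Cr − 470.79 Cr = 3,249.21 Cr

3,249.21 Cr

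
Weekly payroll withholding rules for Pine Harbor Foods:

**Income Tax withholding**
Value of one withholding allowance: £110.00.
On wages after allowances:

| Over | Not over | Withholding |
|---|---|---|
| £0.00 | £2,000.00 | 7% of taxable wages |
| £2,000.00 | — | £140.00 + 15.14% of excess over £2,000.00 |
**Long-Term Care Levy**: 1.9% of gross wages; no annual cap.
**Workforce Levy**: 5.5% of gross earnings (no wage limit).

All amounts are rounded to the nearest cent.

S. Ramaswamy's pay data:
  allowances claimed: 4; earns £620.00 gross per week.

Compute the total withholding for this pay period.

£58.48

Income Tax: taxable = £620.00 − 4×£110.00 = £180.00
  7% × £180.00 = £12.60
Long-Term Care Levy: 1.9% × £620.00 = £11.78
Workforce Levy: 5.5% × £620.00 = £34.10
Total: £12.60 + £11.78 + £34.10 = £58.48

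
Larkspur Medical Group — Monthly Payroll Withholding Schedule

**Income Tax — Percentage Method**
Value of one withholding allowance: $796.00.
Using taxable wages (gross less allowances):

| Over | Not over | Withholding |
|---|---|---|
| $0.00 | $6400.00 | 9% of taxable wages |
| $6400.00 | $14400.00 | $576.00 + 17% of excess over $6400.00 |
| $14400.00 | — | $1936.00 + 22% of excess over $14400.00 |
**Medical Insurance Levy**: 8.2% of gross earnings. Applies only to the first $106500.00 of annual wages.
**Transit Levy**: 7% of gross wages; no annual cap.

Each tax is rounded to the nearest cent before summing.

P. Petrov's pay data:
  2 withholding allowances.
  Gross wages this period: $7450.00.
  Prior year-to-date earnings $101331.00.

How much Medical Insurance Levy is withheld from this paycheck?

Medical Insurance Levy: cap $106500.00 − YTD $101331.00 = $5169.00 subject; 8.2% × $5169.00 = $423.86

$423.86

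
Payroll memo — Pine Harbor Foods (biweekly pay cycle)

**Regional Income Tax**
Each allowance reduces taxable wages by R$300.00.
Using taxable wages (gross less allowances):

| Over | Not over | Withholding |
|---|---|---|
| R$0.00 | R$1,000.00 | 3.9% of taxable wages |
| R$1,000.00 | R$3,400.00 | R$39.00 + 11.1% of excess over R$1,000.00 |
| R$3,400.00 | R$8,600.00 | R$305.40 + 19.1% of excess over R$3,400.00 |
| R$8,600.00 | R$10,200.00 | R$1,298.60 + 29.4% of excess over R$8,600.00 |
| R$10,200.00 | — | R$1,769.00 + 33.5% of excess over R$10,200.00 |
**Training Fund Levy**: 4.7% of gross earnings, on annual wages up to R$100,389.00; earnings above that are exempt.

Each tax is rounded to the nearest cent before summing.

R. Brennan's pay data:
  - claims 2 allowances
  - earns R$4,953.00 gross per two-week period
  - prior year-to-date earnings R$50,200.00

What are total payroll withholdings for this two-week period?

Regional Income Tax: taxable = R$4,953.00 − 2×R$300.00 = R$4,353.00
  R$305.40 + 19.1% × (R$4,353.00 − R$3,400.00) = R$305.40 + 19.1% × R$953.00 = R$487.42
Training Fund Levy: 4.7% × R$4,953.00 = R$232.79
Total: R$487.42 + R$232.79 = R$720.21

R$720.21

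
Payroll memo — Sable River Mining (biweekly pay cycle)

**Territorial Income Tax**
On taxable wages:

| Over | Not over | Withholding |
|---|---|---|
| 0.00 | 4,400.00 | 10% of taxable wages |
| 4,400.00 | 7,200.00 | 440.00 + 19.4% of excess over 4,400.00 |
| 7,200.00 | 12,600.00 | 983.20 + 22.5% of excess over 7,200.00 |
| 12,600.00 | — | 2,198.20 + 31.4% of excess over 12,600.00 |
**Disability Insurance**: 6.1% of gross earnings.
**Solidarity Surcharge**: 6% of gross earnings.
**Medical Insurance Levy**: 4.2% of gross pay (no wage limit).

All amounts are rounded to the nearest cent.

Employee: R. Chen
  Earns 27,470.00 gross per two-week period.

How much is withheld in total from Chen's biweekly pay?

Territorial Income Tax: taxable = 27,470.00
  2,198.20 + 31.4% × (27,470.00 − 12,600.00) = 2,198.20 + 31.4% × 14,870.00 = 6,867.38
Disability Insurance: 6.1% × 27,470.00 = 1,675.67
Solidarity Surcharge: 6% × 27,470.00 = 1,648.20
Medical Insurance Levy: 4.2% × 27,470.00 = 1,153.74
Total: 6,867.38 + 1,675.67 + 1,648.20 + 1,153.74 = 11,344.99

11,344.99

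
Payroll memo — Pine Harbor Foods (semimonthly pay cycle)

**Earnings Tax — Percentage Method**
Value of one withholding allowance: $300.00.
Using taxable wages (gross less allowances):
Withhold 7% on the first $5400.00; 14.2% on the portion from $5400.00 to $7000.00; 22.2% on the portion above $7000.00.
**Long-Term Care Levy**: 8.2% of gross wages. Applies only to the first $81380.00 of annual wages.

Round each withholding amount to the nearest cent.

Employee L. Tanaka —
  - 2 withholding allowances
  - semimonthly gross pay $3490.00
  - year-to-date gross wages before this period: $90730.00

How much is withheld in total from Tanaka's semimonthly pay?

Earnings Tax: taxable = $3490.00 − 2×$300.00 = $2890.00
  7% × $2890.00 = $202.30
Long-Term Care Levy: YTD $90730.00 ≥ cap $81380.00 → $0.00
Total: $202.30 + $0.00 = $202.30

$202.30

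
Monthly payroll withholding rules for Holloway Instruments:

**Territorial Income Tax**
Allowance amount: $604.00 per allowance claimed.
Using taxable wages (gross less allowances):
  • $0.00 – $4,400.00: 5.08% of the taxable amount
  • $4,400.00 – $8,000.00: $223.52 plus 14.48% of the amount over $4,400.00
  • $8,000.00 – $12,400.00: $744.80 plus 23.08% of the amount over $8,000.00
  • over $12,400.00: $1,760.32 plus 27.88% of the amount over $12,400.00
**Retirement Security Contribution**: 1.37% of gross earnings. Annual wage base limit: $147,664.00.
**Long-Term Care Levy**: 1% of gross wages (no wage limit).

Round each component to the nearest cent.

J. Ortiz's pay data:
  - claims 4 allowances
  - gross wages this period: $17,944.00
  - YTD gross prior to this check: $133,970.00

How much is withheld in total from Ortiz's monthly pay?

Territorial Income Tax: taxable = $17,944.00 − 4×$604.00 = $15,528.00
  $1,760.32 + 27.88% × ($15,528.00 − $12,400.00) = $1,760.32 + 27.88% × $3,128.00 = $2,632.41
Retirement Security Contribution: cap $147,664.00 − YTD $133,970.00 = $13,694.00 subject; 1.37% × $13,694.00 = $187.61
Long-Term Care Levy: 1% × $17,944.00 = $179.44
Total: $2,632.41 + $187.61 + $179.44 = $2,999.46

$2,999.46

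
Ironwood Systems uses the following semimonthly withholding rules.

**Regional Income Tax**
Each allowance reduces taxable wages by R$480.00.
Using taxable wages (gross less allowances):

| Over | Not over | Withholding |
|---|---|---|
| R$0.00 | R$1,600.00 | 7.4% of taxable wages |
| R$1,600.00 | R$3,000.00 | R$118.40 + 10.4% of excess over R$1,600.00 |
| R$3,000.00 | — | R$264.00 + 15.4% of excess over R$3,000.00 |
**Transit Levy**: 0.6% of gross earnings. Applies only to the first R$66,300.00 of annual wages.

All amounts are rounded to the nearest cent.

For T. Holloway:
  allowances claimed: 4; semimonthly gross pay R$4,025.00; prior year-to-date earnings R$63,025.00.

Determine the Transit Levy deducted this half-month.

Transit Levy: cap R$66,300.00 − YTD R$63,025.00 = R$3,275.00 subject; 0.6% × R$3,275.00 = R$19.65

R$19.65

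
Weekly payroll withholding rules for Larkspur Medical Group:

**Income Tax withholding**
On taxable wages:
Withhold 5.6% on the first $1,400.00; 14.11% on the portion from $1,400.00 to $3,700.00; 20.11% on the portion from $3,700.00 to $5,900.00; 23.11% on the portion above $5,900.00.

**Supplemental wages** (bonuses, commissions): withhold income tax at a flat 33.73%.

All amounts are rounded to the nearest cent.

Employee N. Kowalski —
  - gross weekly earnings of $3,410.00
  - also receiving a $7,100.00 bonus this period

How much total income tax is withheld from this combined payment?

$2,756.84

Income Tax: taxable = $3,410.00
  $78.40 + 14.11% × ($3,410.00 − $1,400.00) = $78.40 + 14.11% × $2,010.00 = $362.01
Supplemental (33.73% flat on bonus): 33.73% × $7,100.00 = $2,394.83
Total income tax: $362.01 + $2,394.83 = $2,756.84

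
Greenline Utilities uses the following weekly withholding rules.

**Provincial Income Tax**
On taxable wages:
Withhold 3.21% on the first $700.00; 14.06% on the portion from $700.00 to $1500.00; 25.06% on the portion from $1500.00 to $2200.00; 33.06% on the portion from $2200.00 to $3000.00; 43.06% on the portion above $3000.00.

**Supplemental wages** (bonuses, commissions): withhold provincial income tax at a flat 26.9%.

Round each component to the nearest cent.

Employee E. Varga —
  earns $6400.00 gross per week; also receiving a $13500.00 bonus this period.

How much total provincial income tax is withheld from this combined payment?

Provincial Income Tax: taxable = $6400.00
  $574.85 + 43.06% × ($6400.00 − $3000.00) = $574.85 + 43.06% × $3400.00 = $2038.89
Supplemental (26.9% flat on bonus): 26.9% × $13500.00 = $3631.50
Total provincial income tax: $2038.89 + $3631.50 = $5670.39

$5670.39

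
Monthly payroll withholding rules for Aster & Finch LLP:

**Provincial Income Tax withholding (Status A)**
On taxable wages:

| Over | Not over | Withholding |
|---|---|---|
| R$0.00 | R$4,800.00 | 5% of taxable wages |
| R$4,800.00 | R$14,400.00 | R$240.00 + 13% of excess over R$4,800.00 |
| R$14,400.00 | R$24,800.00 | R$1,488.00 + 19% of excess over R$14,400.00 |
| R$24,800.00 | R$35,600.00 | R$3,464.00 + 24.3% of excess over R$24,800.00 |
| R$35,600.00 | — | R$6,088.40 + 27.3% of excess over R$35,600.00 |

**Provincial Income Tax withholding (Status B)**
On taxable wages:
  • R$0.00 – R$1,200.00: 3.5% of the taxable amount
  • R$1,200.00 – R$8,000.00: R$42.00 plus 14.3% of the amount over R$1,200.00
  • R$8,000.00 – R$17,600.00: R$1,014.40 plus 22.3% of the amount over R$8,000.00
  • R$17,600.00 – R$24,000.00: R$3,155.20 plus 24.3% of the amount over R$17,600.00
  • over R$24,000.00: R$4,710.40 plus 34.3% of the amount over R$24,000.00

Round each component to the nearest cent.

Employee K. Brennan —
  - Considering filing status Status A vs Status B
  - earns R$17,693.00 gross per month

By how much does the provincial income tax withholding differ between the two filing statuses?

R$1,064.13

Provincial Income Tax (Status A): taxable = R$17,693.00
  R$1,488.00 + 19% × (R$17,693.00 − R$14,400.00) = R$1,488.00 + 19% × R$3,293.00 = R$2,113.67
Provincial Income Tax (Status B): taxable = R$17,693.00
  R$3,155.20 + 24.3% × (R$17,693.00 − R$17,600.00) = R$3,155.20 + 24.3% × R$93.00 = R$3,177.80
Difference: |R$2,113.67 − R$3,177.80| = R$1,064.13 (higher under Status B)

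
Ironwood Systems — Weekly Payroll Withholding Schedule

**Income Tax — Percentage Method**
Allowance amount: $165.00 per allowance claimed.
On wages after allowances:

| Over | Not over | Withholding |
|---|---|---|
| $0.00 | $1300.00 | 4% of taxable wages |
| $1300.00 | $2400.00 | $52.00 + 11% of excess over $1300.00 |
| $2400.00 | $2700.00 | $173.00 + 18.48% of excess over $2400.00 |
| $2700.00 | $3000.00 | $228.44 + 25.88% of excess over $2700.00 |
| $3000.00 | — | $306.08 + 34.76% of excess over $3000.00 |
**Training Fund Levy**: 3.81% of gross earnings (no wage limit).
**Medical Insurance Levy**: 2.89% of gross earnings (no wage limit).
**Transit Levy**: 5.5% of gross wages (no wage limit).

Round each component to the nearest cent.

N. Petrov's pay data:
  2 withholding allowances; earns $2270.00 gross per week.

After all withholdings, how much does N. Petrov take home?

Income Tax: taxable = $2270.00 − 2×$165.00 = $1940.00
  $52.00 + 11% × ($1940.00 − $1300.00) = $52.00 + 11% × $640.00 = $122.40
Training Fund Levy: 3.81% × $2270.00 = $86.49
Medical Insurance Levy: 2.89% × $2270.00 = $65.60
Transit Levy: 5.5% × $2270.00 = $124.85
Total withheld: $122.40 + $86.49 + $65.60 + $124.85 = $399.34
Net pay: $2270.00 − $399.34 = $1870.66

$1870.66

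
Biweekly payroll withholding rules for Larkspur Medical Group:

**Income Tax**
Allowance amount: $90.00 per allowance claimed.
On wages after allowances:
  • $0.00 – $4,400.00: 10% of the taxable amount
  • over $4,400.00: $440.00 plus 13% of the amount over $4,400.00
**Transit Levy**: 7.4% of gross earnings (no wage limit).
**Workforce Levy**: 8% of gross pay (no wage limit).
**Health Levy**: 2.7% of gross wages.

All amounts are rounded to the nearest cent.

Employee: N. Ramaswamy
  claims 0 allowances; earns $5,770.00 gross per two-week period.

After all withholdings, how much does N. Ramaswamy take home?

$4,107.53

Income Tax: taxable = $5,770.00
  $440.00 + 13% × ($5,770.00 − $4,400.00) = $440.00 + 13% × $1,370.00 = $618.10
Transit Levy: 7.4% × $5,770.00 = $426.98
Workforce Levy: 8% × $5,770.00 = $461.60
Health Levy: 2.7% × $5,770.00 = $155.79
Total withheld: $618.10 + $426.98 + $461.60 + $155.79 = $1,662.47
Net pay: $5,770.00 − $1,662.47 = $4,107.53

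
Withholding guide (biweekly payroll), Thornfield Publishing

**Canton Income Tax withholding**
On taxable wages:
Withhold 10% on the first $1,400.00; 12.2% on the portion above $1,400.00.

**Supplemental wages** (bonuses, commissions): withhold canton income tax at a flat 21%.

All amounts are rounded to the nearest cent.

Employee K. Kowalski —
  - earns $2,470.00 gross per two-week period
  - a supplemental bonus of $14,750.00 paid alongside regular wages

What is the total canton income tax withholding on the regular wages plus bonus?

$3,368.04

Canton Income Tax: taxable = $2,470.00
  $140.00 + 12.2% × ($2,470.00 − $1,400.00) = $140.00 + 12.2% × $1,070.00 = $270.54
Supplemental (21% flat on bonus): 21% × $14,750.00 = $3,097.50
Total canton income tax: $270.54 + $3,097.50 = $3,368.04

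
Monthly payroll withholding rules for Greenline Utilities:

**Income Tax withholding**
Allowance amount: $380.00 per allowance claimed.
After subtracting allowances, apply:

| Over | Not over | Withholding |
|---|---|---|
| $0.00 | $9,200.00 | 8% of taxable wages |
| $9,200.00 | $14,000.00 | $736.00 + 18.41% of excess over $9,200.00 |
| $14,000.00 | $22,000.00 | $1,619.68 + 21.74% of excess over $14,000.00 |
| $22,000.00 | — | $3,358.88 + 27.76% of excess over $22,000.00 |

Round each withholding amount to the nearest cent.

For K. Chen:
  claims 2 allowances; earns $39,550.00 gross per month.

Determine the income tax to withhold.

$8,019.78

Income Tax: taxable = $39,550.00 − 2×$380.00 = $38,790.00
  $3,358.88 + 27.76% × ($38,790.00 − $22,000.00) = $3,358.88 + 27.76% × $16,790.00 = $8,019.78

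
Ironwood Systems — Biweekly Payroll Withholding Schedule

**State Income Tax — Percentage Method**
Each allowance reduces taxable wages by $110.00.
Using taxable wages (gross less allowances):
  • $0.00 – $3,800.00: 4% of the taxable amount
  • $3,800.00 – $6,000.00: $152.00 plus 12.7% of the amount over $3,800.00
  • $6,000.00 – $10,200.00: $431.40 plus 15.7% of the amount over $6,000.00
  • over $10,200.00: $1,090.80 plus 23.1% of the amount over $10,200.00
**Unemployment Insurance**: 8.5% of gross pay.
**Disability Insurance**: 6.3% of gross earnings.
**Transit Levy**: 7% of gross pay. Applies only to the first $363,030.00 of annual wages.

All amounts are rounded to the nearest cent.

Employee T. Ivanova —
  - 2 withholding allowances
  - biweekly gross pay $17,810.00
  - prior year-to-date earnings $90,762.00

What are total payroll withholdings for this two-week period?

State Income Tax: taxable = $17,810.00 − 2×$110.00 = $17,590.00
  $1,090.80 + 23.1% × ($17,590.00 − $10,200.00) = $1,090.80 + 23.1% × $7,390.00 = $2,797.89
Unemployment Insurance: 8.5% × $17,810.00 = $1,513.85
Disability Insurance: 6.3% × $17,810.00 = $1,122.03
Transit Levy: 7% × $17,810.00 = $1,246.70
Total: $2,797.89 + $1,513.85 + $1,122.03 + $1,246.70 = $6,680.47

$6,680.47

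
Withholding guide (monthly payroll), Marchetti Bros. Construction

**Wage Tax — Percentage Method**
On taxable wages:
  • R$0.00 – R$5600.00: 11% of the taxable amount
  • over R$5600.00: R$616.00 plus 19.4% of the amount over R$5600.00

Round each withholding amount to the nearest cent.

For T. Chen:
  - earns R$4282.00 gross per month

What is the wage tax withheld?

Wage Tax: taxable = R$4282.00
  11% × R$4282.00 = R$471.02

R$471.02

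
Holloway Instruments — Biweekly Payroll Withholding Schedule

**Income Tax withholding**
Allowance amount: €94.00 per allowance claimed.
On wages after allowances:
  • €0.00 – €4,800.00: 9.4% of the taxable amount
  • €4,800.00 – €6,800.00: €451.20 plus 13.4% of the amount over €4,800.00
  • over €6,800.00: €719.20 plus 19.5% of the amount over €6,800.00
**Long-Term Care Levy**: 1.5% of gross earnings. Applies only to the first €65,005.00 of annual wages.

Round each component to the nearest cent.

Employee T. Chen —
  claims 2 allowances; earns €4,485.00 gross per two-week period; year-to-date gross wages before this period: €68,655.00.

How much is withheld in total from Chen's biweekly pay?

€403.92

Income Tax: taxable = €4,485.00 − 2×€94.00 = €4,297.00
  9.4% × €4,297.00 = €403.92
Long-Term Care Levy: YTD €68,655.00 ≥ cap €65,005.00 → €0.00
Total: €403.92 + €0.00 = €403.92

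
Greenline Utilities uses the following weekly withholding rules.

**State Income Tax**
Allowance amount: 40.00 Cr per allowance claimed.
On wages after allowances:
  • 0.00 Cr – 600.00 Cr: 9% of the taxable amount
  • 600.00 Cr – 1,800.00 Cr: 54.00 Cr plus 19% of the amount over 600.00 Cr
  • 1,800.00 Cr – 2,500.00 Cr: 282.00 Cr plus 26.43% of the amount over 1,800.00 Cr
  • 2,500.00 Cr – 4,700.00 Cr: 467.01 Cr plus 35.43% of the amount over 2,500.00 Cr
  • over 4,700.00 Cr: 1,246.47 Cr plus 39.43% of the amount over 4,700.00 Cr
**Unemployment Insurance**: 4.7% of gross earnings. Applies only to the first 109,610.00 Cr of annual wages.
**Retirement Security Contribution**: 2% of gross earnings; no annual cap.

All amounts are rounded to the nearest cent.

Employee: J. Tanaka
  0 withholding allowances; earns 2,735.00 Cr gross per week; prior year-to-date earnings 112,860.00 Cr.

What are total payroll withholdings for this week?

604.97 Cr

State Income Tax: taxable = 2,735.00 Cr
  467.01 Cr + 35.43% × (2,735.00 Cr − 2,500.00 Cr) = 467.01 Cr + 35.43% × 235.00 Cr = 550.27 Cr
Unemployment Insurance: YTD 112,860.00 Cr ≥ cap 109,610.00 Cr → 0.00 Cr
Retirement Security Contribution: 2% × 2,735.00 Cr = 54.70 Cr
Total: 550.27 Cr + 0.00 Cr + 54.70 Cr = 604.97 Cr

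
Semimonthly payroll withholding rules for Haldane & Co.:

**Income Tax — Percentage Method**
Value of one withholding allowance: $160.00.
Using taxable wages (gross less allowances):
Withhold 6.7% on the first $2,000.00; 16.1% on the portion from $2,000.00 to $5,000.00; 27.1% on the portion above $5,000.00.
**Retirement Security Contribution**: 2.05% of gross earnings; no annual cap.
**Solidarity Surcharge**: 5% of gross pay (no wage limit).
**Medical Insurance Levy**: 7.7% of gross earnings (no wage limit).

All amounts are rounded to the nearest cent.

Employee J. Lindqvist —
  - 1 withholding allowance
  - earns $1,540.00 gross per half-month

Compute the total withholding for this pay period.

Income Tax: taxable = $1,540.00 − 1×$160.00 = $1,380.00
  6.7% × $1,380.00 = $92.46
Retirement Security Contribution: 2.05% × $1,540.00 = $31.57
Solidarity Surcharge: 5% × $1,540.00 = $77.00
Medical Insurance Levy: 7.7% × $1,540.00 = $118.58
Total: $92.46 + $31.57 + $77.00 + $118.58 = $319.61

$319.61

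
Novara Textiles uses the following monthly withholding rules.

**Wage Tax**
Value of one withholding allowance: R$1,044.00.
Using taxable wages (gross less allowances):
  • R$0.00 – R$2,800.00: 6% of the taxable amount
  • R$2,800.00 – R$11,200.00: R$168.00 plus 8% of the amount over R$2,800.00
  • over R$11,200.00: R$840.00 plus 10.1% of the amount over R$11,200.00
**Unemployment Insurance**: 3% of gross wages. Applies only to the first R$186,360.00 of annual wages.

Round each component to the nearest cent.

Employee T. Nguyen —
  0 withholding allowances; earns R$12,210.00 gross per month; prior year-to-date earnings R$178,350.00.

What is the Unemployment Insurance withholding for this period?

R$240.30

Unemployment Insurance: cap R$186,360.00 − YTD R$178,350.00 = R$8,010.00 subject; 3% × R$8,010.00 = R$240.30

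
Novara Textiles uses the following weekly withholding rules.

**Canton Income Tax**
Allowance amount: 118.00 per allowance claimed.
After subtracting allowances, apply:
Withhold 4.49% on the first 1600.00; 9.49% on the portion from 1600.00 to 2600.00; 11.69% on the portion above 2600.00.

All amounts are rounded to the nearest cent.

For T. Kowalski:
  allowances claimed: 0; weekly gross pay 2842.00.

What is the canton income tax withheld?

Canton Income Tax: taxable = 2842.00
  166.74 + 11.69% × (2842.00 − 2600.00) = 166.74 + 11.69% × 242.00 = 195.03

195.03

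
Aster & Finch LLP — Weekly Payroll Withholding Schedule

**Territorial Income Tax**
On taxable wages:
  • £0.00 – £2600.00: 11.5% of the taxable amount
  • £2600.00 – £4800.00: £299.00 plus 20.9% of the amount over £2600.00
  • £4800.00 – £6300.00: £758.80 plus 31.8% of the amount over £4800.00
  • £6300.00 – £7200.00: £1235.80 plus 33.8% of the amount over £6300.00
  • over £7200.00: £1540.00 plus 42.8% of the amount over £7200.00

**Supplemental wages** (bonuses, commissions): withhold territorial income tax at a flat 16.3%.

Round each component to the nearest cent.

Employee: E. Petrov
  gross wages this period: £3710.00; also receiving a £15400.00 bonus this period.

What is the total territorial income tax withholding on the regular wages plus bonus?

£3041.19

Territorial Income Tax: taxable = £3710.00
  £299.00 + 20.9% × (£3710.00 − £2600.00) = £299.00 + 20.9% × £1110.00 = £530.99
Supplemental (16.3% flat on bonus): 16.3% × £15400.00 = £2510.20
Total territorial income tax: £530.99 + £2510.20 = £3041.19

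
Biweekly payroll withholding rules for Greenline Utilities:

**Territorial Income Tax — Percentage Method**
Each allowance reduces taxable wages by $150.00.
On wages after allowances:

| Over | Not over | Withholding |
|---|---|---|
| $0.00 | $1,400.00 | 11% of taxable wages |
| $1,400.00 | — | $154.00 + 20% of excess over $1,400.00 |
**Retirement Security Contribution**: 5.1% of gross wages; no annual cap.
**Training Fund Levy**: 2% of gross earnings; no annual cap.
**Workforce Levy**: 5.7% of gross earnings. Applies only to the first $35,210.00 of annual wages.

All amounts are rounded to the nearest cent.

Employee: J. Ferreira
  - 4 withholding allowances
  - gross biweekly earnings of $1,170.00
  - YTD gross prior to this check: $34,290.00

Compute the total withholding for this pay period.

$198.21

Territorial Income Tax: taxable = $1,170.00 − 4×$150.00 = $570.00
  11% × $570.00 = $62.70
Retirement Security Contribution: 5.1% × $1,170.00 = $59.67
Training Fund Levy: 2% × $1,170.00 = $23.40
Workforce Levy: cap $35,210.00 − YTD $34,290.00 = $920.00 subject; 5.7% × $920.00 = $52.44
Total: $62.70 + $59.67 + $23.40 + $52.44 = $198.21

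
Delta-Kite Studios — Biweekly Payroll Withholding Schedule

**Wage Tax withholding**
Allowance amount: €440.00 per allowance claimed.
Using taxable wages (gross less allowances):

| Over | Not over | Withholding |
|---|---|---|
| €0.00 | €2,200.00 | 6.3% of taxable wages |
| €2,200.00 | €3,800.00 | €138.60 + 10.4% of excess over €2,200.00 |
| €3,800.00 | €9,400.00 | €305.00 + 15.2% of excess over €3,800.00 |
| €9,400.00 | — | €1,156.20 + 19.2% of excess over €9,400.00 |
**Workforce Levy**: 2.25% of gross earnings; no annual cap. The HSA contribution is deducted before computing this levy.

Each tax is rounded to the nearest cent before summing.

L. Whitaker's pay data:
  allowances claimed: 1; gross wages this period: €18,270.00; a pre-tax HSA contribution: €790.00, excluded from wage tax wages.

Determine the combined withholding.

Wage Tax: taxable = €18,270.00 − €790.00 − 1×€440.00 = €17,040.00
  €1,156.20 + 19.2% × (€17,040.00 − €9,400.00) = €1,156.20 + 19.2% × €7,640.00 = €2,623.08
Workforce Levy: 2.25% × €17,480.00 = €393.30
Total: €2,623.08 + €393.30 = €3,016.38

€3,016.38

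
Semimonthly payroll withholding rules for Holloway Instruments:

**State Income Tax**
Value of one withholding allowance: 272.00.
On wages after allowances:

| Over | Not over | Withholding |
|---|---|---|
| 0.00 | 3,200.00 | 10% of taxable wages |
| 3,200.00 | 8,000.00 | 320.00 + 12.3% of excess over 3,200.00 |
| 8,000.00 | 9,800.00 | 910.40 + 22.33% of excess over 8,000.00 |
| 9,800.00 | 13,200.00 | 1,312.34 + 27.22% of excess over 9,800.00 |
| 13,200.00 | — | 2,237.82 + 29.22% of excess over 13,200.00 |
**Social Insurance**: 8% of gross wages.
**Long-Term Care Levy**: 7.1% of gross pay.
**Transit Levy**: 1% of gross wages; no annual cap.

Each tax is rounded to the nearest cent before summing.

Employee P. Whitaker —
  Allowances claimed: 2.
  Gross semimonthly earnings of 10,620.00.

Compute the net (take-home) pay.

7,522.71

State Income Tax: taxable = 10,620.00 − 2×272.00 = 10,076.00
  1,312.34 + 27.22% × (10,076.00 − 9,800.00) = 1,312.34 + 27.22% × 276.00 = 1,387.47
Social Insurance: 8% × 10,620.00 = 849.60
Long-Term Care Levy: 7.1% × 10,620.00 = 754.02
Transit Levy: 1% × 10,620.00 = 106.20
Total withheld: 1,387.47 + 849.60 + 754.02 + 106.20 = 3,097.29
Net pay: 10,620.00 − 3,097.29 = 7,522.71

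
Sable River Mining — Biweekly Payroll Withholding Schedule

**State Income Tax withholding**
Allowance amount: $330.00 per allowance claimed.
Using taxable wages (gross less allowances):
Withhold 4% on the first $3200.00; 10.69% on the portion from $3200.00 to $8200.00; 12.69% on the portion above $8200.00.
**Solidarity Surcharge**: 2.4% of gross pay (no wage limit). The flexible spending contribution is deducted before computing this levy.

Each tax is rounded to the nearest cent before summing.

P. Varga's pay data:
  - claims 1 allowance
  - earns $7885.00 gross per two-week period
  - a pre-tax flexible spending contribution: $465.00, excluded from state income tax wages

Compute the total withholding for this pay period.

$721.92

State Income Tax: taxable = $7885.00 − $465.00 − 1×$330.00 = $7090.00
  $128.00 + 10.69% × ($7090.00 − $3200.00) = $128.00 + 10.69% × $3890.00 = $543.84
Solidarity Surcharge: 2.4% × $7420.00 = $178.08
Total: $543.84 + $178.08 = $721.92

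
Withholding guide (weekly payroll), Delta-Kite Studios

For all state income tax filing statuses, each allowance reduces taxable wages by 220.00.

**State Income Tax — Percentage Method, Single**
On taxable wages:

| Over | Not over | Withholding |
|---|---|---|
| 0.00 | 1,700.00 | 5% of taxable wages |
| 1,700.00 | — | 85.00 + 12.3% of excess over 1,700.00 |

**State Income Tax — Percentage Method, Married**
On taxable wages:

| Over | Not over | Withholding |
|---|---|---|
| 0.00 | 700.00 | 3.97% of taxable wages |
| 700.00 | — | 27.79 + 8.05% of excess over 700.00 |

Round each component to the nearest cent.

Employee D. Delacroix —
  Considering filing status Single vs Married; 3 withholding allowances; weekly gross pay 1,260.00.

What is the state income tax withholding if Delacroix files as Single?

30.00

State Income Tax (Single): taxable = 1,260.00 − 3×220.00 = 600.00
  5% × 600.00 = 30.00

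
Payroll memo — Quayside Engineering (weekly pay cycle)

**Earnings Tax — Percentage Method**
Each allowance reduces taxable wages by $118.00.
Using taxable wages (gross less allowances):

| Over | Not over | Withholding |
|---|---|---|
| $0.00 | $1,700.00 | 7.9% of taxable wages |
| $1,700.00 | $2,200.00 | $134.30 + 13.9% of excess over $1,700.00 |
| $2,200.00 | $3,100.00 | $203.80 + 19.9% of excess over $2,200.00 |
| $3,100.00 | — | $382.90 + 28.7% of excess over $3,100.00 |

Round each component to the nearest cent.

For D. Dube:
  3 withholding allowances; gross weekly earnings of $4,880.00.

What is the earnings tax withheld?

Earnings Tax: taxable = $4,880.00 − 3×$118.00 = $4,526.00
  $382.90 + 28.7% × ($4,526.00 − $3,100.00) = $382.90 + 28.7% × $1,426.00 = $792.16

$792.16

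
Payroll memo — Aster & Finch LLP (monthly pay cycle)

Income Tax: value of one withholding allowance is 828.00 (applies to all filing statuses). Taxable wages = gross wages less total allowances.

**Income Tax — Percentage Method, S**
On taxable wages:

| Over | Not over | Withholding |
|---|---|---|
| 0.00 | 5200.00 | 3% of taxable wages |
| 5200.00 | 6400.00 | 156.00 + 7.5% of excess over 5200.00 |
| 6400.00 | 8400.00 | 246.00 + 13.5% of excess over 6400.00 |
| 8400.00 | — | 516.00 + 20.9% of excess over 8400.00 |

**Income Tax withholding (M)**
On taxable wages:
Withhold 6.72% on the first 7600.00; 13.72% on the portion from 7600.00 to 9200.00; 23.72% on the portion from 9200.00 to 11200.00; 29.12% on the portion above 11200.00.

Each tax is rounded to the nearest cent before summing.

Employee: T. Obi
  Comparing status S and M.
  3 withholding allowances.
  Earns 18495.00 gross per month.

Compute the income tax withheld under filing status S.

2106.70

Income Tax (S): taxable = 18495.00 − 3×828.00 = 16011.00
  516.00 + 20.9% × (16011.00 − 8400.00) = 516.00 + 20.9% × 7611.00 = 2106.70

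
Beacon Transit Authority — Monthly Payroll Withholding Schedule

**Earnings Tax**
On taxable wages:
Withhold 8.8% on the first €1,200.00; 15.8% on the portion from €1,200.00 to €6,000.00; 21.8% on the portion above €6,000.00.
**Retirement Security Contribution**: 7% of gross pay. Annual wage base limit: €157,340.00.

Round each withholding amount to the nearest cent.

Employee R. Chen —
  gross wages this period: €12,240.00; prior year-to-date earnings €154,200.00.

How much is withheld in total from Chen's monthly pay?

Earnings Tax: taxable = €12,240.00
  €864.00 + 21.8% × (€12,240.00 − €6,000.00) = €864.00 + 21.8% × €6,240.00 = €2,224.32
Retirement Security Contribution: cap €157,340.00 − YTD €154,200.00 = €3,140.00 subject; 7% × €3,140.00 = €219.80
Total: €2,224.32 + €219.80 = €2,444.12

€2,444.12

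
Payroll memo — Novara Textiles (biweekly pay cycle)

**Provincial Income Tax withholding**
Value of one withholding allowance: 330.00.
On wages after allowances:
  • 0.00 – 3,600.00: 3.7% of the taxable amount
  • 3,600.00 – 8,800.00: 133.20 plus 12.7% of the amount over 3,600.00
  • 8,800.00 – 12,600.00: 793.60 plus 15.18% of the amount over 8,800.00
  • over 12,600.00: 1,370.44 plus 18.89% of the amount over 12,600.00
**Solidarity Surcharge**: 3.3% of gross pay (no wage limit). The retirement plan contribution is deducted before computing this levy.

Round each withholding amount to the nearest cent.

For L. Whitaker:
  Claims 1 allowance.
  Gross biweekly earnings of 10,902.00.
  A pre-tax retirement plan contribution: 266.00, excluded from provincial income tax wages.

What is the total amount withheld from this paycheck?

Provincial Income Tax: taxable = 10,902.00 − 266.00 − 1×330.00 = 10,306.00
  793.60 + 15.18% × (10,306.00 − 8,800.00) = 793.60 + 15.18% × 1,506.00 = 1,022.21
Solidarity Surcharge: 3.3% × 10,636.00 = 350.99
Total: 1,022.21 + 350.99 = 1,373.20

1,373.20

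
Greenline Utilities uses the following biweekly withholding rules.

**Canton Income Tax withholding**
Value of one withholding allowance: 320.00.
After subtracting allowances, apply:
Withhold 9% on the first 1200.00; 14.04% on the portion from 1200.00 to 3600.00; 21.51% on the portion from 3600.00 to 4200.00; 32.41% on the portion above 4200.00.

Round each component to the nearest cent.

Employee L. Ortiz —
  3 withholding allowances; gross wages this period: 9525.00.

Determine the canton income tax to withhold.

Canton Income Tax: taxable = 9525.00 − 3×320.00 = 8565.00
  574.02 + 32.41% × (8565.00 − 4200.00) = 574.02 + 32.41% × 4365.00 = 1988.72

1988.72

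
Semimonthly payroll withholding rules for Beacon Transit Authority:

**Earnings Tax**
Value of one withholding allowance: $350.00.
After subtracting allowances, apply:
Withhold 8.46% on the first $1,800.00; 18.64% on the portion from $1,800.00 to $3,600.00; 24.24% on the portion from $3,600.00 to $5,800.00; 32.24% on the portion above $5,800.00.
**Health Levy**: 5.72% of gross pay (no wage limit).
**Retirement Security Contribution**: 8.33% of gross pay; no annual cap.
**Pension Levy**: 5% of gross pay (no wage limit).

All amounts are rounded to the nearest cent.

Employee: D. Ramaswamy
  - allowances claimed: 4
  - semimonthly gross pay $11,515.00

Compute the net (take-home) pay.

$6,909.15

Earnings Tax: taxable = $11,515.00 − 4×$350.00 = $10,115.00
  $1,021.08 + 32.24% × ($10,115.00 − $5,800.00) = $1,021.08 + 32.24% × $4,315.00 = $2,412.24
Health Levy: 5.72% × $11,515.00 = $658.66
Retirement Security Contribution: 8.33% × $11,515.00 = $959.20
Pension Levy: 5% × $11,515.00 = $575.75
Total withheld: $2,412.24 + $658.66 + $959.20 + $575.75 = $4,605.85
Net pay: $11,515.00 − $4,605.85 = $6,909.15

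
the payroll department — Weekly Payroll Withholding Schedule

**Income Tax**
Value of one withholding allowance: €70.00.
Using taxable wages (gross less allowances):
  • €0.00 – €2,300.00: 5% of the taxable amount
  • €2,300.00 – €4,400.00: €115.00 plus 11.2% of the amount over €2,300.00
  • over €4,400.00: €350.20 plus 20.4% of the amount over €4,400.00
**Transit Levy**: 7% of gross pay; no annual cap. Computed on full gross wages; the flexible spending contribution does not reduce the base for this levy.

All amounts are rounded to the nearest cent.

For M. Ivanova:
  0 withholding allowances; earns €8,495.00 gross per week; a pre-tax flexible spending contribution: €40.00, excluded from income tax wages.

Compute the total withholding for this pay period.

€1,772.07

Income Tax: taxable = €8,495.00 − €40.00 = €8,455.00
  €350.20 + 20.4% × (€8,455.00 − €4,400.00) = €350.20 + 20.4% × €4,055.00 = €1,177.42
Transit Levy: 7% × €8,495.00 = €594.65
Total: €1,177.42 + €594.65 = €1,772.07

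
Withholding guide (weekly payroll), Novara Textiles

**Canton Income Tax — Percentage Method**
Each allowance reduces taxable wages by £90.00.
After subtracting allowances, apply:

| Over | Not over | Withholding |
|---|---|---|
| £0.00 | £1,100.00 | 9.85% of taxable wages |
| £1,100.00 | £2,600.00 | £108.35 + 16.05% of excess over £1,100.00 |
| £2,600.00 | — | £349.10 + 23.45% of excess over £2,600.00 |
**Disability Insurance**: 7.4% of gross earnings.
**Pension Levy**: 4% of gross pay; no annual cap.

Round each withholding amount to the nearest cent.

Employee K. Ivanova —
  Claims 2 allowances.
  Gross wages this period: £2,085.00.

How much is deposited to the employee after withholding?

£1,609.76

Canton Income Tax: taxable = £2,085.00 − 2×£90.00 = £1,905.00
  £108.35 + 16.05% × (£1,905.00 − £1,100.00) = £108.35 + 16.05% × £805.00 = £237.55
Disability Insurance: 7.4% × £2,085.00 = £154.29
Pension Levy: 4% × £2,085.00 = £83.40
Total withheld: £237.55 + £154.29 + £83.40 = £475.24
Net pay: £2,085.00 − £475.24 = £1,609.76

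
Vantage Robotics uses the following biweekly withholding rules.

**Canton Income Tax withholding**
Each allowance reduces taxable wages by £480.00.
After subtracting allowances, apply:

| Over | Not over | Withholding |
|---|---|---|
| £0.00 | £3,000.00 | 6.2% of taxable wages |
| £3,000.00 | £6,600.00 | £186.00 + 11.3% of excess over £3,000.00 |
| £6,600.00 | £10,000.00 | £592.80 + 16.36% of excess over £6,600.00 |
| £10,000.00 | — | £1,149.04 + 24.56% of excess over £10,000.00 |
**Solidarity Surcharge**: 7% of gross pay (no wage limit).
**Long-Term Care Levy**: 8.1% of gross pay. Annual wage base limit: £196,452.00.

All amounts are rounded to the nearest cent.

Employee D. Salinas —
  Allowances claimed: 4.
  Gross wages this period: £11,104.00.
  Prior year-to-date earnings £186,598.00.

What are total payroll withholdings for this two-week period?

Canton Income Tax: taxable = £11,104.00 − 4×£480.00 = £9,184.00
  £592.80 + 16.36% × (£9,184.00 − £6,600.00) = £592.80 + 16.36% × £2,584.00 = £1,015.54
Solidarity Surcharge: 7% × £11,104.00 = £777.28
Long-Term Care Levy: cap £196,452.00 − YTD £186,598.00 = £9,854.00 subject; 8.1% × £9,854.00 = £798.17
Total: £1,015.54 + £777.28 + £798.17 = £2,590.99

£2,590.99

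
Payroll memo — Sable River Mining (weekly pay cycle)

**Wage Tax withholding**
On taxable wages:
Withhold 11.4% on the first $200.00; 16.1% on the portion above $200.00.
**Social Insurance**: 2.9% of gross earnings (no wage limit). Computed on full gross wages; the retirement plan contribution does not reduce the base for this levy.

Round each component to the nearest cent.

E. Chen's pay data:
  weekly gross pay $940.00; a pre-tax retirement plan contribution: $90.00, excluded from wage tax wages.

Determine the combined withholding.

$154.71

Wage Tax: taxable = $940.00 − $90.00 = $850.00
  $22.80 + 16.1% × ($850.00 − $200.00) = $22.80 + 16.1% × $650.00 = $127.45
Social Insurance: 2.9% × $940.00 = $27.26
Total: $127.45 + $27.26 = $154.71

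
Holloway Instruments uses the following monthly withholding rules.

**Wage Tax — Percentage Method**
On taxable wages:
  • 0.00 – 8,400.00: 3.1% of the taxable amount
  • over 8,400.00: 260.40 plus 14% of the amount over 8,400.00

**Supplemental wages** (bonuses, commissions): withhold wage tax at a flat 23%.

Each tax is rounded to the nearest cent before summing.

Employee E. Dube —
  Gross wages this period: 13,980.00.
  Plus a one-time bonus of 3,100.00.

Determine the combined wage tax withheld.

1,754.60

Wage Tax: taxable = 13,980.00
  260.40 + 14% × (13,980.00 − 8,400.00) = 260.40 + 14% × 5,580.00 = 1,041.60
Supplemental (23% flat on bonus): 23% × 3,100.00 = 713.00
Total wage tax: 1,041.60 + 713.00 = 1,754.60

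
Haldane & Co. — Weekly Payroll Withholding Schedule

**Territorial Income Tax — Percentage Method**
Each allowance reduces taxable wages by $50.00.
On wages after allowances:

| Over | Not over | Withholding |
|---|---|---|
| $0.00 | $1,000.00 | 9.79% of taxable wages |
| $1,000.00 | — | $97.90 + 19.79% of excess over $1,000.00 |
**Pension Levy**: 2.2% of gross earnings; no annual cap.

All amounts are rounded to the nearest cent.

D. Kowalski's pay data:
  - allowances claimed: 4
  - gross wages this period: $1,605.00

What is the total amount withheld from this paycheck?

$213.36

Territorial Income Tax: taxable = $1,605.00 − 4×$50.00 = $1,405.00
  $97.90 + 19.79% × ($1,405.00 − $1,000.00) = $97.90 + 19.79% × $405.00 = $178.05
Pension Levy: 2.2% × $1,605.00 = $35.31
Total: $178.05 + $35.31 = $213.36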